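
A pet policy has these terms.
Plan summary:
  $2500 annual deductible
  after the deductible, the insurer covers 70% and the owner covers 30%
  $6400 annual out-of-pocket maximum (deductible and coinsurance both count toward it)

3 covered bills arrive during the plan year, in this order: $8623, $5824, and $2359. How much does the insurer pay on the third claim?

$2043.10

Claim 1 ($8623): $2500 to deductible, leaving $6123; coinsurance $6123 × 30% = $1836.90. Cost to owner: $4336.90. OOP to date $4336.90. Plan pays $8623 − $4336.90 = $4286.10.
Claim 2 ($5824): deductible met; 30% of $5824 = $1747.20. Owner pays $1747.20; OOP now $6084.10. Insurer: $5824 − $1747.20 = $4076.80.
Claim 3 ($2359): deductible already satisfied, so owner's share is 30% × $2359 = $707.70. That would push OOP to $6791.80, over the $6400 cap, so owner pays $6400 − $6084.10 = $315.90. Insurer: $2359 − $315.90 = $2043.10.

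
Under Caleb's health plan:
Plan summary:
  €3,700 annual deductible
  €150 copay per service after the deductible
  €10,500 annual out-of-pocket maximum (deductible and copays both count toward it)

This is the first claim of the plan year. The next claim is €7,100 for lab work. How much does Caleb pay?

€3,850

The full €3,700 deductible is still open; €3,700 of this bill applies to it.
That leaves €7,100 − €3,700 = €3,400 for the copay.
Copay on this service: €150.
So the patient owes €3,700 + €150 = €3,850 before any cap.
Cumulative spending €0 + €3,850 = €3,850 stays under the €10,500 maximum.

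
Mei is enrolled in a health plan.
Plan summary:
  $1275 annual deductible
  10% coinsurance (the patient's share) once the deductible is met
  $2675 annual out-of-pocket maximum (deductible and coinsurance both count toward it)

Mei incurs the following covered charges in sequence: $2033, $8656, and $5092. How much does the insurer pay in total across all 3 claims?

$13106

Bill 1, $2033: $1275 finishes the deductible; $758 goes to coinsurance; coinsurance $758 × 10% = $75.80. Patient pays $1350.80; OOP now $1350.80. Insurer: $2033 − $1350.80 = $682.20.
Bill 2, $8656: deductible met; 10% of $8656 = $865.60. Cost to patient: $865.60. OOP to date $2216.40. Plan pays $8656 − $865.60 = $7790.40.
Bill 3, $5092: deductible already satisfied, so patient's share is 10% × $5092 = $509.20. OOP would hit $2725.60 > $2675, so the cap limits the patient to $2675 − $2216.40 = $458.60. Plan pays $5092 − $458.60 = $4633.40.
Insurer total: $682.20 + $7790.40 + $4633.40 = $13106.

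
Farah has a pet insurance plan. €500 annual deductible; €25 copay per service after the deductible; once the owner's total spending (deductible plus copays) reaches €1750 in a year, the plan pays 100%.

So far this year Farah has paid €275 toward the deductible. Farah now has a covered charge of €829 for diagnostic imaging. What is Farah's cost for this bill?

€250

Deductible still to meet: €500 − €275 = €225.
That leaves €829 − €225 = €604 for the copay.
Copay on this service: €25.
That puts the owner's cost at €225 + €25 = €250 before any cap.
Cumulative spending €275 + €250 = €525 stays under the €1750 maximum.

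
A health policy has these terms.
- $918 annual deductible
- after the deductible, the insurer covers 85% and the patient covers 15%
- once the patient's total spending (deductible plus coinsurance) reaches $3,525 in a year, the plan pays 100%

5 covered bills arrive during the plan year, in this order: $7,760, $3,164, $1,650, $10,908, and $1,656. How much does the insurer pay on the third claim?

$1,402.50

Claim 1 ($7,760): deductible takes $918, $6,842 remains; patient's 15% is $1,026.30. Patient pays $1,944.30; OOP now $1,944.30. Plan pays $7,760 − $1,944.30 = $5,815.70.
Claim 2 ($3,164): deductible already satisfied, so patient's share is 15% × $3,164 = $474.60. Cost to patient: $474.60. OOP to date $2,418.90. Insurer: $3,164 − $474.60 = $2,689.40.
Claim 3 ($1,650): 15% coinsurance on $1,650 = $247.50. Patient owes $247.50 (running OOP $2,666.40). Insurer: $1,650 − $247.50 = $1,402.50.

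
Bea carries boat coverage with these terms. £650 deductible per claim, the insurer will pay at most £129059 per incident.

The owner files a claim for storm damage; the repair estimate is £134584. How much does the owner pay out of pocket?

Less the £650 deductible: £134584 − £650 = £133934.
The £129059 per-incident cap binds; insurer pays £129059.
Owner's share is the uncovered remainder: £134584 − £129059 = £5525.

£5525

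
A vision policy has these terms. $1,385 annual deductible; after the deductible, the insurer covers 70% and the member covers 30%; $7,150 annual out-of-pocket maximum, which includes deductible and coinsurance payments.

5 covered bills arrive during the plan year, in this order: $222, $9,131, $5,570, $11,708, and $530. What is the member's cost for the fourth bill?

Claim 1 ($222): all of it applies to the deductible. Member owes $222 (running OOP $222).
Claim 2 ($9,131): $1,163 to deductible, leaving $7,968; 30% of $7,968 = $2,390.40. Member owes $3,553.40 (running OOP $3,775.40).
Claim 3 ($5,570): deductible met; 30% of $5,570 = $1,671. Cost to member: $1,671. OOP to date $5,446.40.
Claim 4 ($11,708): 30% coinsurance on $11,708 = $3,512.40. That would push OOP to $8,958.80, over the $7,150 cap, so member pays $7,150 − $5,446.40 = $1,703.60.

$1,703.60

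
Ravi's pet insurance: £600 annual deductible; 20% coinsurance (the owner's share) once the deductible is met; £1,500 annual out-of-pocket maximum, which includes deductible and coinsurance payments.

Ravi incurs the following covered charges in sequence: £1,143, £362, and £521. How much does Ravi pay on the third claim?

£104.20

#1 (£1,143): £600 to deductible, leaving £543; 20% of £543 = £108.60. Cost to owner: £708.60. OOP to date £708.60.
#2 (£362): deductible already satisfied, so owner's share is 20% × £362 = £72.40. Cost to owner: £72.40. OOP to date £781.
#3 (£521): 20% coinsurance on £521 = £104.20. Owner pays £104.20; OOP now £885.20.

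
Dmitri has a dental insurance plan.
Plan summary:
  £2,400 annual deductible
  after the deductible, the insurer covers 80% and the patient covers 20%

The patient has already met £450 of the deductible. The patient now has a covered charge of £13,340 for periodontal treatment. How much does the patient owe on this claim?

£4,228

Deductible still to meet: £2,400 − £450 = £1,950.
The remaining £11,390 (= £13,340 − £1,950) moves to coinsurance.
Coinsurance: £11,390 × 20% = £2,278.
Patient responsibility: £1,950 + £2,278 = £4,228.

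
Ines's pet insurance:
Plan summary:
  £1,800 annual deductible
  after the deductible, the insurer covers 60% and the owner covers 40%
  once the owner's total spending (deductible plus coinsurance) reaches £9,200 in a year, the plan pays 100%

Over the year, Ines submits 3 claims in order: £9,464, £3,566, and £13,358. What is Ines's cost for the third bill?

#1 (£9,464): £1,800 to deductible, leaving £7,664; owner's 40% is £3,065.60. Cost to owner: £4,865.60. OOP to date £4,865.60.
#2 (£3,566): deductible already satisfied, so owner's share is 40% × £3,566 = £1,426.40. Cost to owner: £1,426.40. OOP to date £6,292.
#3 (£13,358): deductible already satisfied, so owner's share is 40% × £13,358 = £5,343.20. That would push OOP to £11,635.20, over the £9,200 cap, so owner pays £9,200 − £6,292 = £2,908.

£2,908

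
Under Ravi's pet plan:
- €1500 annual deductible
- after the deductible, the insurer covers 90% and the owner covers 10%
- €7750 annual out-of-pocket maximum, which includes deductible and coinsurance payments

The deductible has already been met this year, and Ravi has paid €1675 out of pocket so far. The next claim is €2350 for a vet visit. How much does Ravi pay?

€235

The deductible is already satisfied, so the full bill goes to coinsurance.
Coinsurance: €2350 × 10% = €235.
Cumulative spending €1675 + €235 = €1910 stays under the €7750 maximum.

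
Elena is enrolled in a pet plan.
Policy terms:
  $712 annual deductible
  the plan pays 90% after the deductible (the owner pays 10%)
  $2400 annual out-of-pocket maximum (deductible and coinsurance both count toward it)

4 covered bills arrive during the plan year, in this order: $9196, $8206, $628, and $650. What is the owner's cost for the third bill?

Bill 1, $9196: $712 to deductible, leaving $8484; owner's 10% is $848.40. Owner pays $1560.40; OOP now $1560.40.
Bill 2, $8206: deductible already satisfied, so owner's share is 10% × $8206 = $820.60. Owner owes $820.60 (running OOP $2381).
Bill 3, $628: deductible already satisfied, so owner's share is 10% × $628 = $62.80. OOP would hit $2443.80 > $2400, so the cap limits the owner to $2400 − $2381 = $19.

$19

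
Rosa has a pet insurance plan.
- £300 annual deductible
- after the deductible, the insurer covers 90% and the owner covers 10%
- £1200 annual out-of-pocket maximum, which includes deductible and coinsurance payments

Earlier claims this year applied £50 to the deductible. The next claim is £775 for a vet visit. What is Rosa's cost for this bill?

£302.50

£50 of the £300 deductible is already met, leaving £250.
The remaining £525 (= £775 − £250) moves to coinsurance.
Owner's 10% share of £525 is £52.50.
So the owner owes £250 + £52.50 = £302.50 before any cap.
Year-to-date out-of-pocket becomes £50 + £302.50 = £352.50, still under the £1200 maximum, so no cap applies.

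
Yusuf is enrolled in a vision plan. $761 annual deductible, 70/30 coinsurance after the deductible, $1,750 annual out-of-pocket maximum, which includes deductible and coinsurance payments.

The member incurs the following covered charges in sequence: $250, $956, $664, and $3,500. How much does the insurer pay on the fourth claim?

$2,843.70

Claim 1 — $250: fully absorbed by the deductible. Cost to member: $250. OOP to date $250. Insurer: $250 − $250 = $0.
Claim 2 — $956: deductible takes $511, $445 remains; coinsurance $445 × 30% = $133.50. Member owes $644.50 (running OOP $894.50). Insurer: $956 − $644.50 = $311.50.
Claim 3 — $664: 30% coinsurance on $664 = $199.20. Member owes $199.20 (running OOP $1,093.70). Plan pays $664 − $199.20 = $464.80.
Claim 4 — $3,500: deductible already satisfied, so member's share is 30% × $3,500 = $1,050. That would push OOP to $2,143.70, over the $1,750 cap, so member pays $1,750 − $1,093.70 = $656.30. Plan pays $3,500 − $656.30 = $2,843.70.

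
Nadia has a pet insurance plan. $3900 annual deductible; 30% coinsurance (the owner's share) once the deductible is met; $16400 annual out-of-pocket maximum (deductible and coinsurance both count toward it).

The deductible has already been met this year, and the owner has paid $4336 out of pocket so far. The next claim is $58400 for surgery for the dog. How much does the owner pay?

With the deductible met, the entire $58400 is subject to coinsurance.
Owner's 30% share of $58400 is $17520.
Year-to-date out-of-pocket would reach $4336 + $17520 = $21856, above the $16400 maximum, so the owner pays only $16400 − $4336 = $12064.

$12064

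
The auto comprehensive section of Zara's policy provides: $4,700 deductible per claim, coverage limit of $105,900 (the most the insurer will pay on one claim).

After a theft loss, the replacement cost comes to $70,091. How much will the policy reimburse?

After the deductible, $70,091 − $4,700 = $65,391 remains.
$65,391 is within the $105,900 limit, so the insurer pays $65,391.

$65,391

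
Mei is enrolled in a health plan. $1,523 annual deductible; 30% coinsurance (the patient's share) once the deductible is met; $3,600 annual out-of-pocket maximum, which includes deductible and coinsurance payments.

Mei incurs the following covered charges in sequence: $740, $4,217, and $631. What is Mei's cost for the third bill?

$189.30

Claim 1 ($740): fully absorbed by the deductible. Cost to patient: $740. OOP to date $740.
Claim 2 ($4,217): $783 finishes the deductible; $3,434 goes to coinsurance; 30% of $3,434 = $1,030.20. Patient owes $1,813.20 (running OOP $2,553.20).
Claim 3 ($631): deductible already satisfied, so patient's share is 30% × $631 = $189.30. Patient owes $189.30 (running OOP $2,742.50).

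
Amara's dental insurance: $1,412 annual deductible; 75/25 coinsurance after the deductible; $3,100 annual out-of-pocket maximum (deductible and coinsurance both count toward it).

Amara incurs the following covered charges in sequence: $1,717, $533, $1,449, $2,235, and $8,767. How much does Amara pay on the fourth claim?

Claim 1 ($1,717): $1,412 finishes the deductible; $305 goes to coinsurance; patient's 25% is $76.25. Patient owes $1,488.25 (running OOP $1,488.25).
Claim 2 ($533): 25% coinsurance on $533 = $133.25. Patient owes $133.25 (running OOP $1,621.50).
Claim 3 ($1,449): deductible already satisfied, so patient's share is 25% × $1,449 = $362.25. Patient owes $362.25 (running OOP $1,983.75).
Claim 4 ($2,235): 25% coinsurance on $2,235 = $558.75. Patient owes $558.75 (running OOP $2,542.50).

$558.75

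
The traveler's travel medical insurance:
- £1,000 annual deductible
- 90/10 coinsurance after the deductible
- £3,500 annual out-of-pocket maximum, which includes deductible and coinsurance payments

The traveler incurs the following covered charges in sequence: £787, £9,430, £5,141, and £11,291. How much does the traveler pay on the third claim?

Claim 1 (£787): all of it applies to the deductible. Cost to traveler: £787. OOP to date £787.
Claim 2 (£9,430): £213 finishes the deductible; £9,217 goes to coinsurance; traveler's 10% is £921.70. Traveler owes £1,134.70 (running OOP £1,921.70).
Claim 3 (£5,141): deductible met; 10% of £5,141 = £514.10. Traveler owes £514.10 (running OOP £2,435.80).

£514.10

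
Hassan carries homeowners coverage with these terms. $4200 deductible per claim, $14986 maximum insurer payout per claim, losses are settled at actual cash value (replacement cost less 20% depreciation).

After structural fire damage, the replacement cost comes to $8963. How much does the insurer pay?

$2970.40

Depreciate 20%: the covered value is $8963 × 0.8 = $7170.40.
Less the $4200 deductible: $7170.40 − $4200 = $2970.40.
That's under the $14986 cap, so the insurer reimburses the full $2970.40.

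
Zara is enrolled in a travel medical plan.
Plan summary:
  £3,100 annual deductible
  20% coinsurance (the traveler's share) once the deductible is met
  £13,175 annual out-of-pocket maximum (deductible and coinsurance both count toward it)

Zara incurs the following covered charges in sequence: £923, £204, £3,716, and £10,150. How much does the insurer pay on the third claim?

#1 (£923): all of it applies to the deductible. Cost to traveler: £923. OOP to date £923. Plan pays £923 − £923 = £0.
#2 (£204): all of it applies to the deductible. Traveler pays £204; OOP now £1,127. Plan pays £204 − £204 = £0.
#3 (£3,716): £1,973 to deductible, leaving £1,743; 20% of £1,743 = £348.60. Traveler owes £2,321.60 (running OOP £3,448.60). Plan pays £3,716 − £2,321.60 = £1,394.40.

£1,394.40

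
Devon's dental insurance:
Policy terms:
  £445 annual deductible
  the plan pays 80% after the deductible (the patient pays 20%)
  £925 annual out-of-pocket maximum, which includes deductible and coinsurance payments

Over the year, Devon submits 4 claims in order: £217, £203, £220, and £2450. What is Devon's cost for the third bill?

£64

Claim 1 — £217: all of it applies to the deductible. Patient owes £217 (running OOP £217).
Claim 2 — £203: fully absorbed by the deductible. Cost to patient: £203. OOP to date £420.
Claim 3 — £220: deductible takes £25, £195 remains; patient's 20% is £39. Patient pays £64; OOP now £484.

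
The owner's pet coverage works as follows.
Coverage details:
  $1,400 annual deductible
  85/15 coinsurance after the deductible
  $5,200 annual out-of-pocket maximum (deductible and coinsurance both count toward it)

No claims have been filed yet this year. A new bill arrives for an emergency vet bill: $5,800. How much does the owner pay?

$2,060

The full $1,400 deductible is still open; $1,400 of this bill applies to it.
The remaining $4,400 (= $5,800 − $1,400) moves to coinsurance.
15% of $4,400 = $660 falls to the owner.
So the owner owes $1,400 + $660 = $2,060 before any cap.
Year-to-date out-of-pocket becomes $0 + $2,060 = $2,060, still under the $5,200 maximum, so no cap applies.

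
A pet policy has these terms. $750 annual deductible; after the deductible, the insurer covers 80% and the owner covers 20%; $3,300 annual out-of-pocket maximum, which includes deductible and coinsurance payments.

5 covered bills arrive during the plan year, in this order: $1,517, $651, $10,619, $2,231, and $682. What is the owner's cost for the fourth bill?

Claim 1 ($1,517): $750 to deductible, leaving $767; coinsurance $767 × 20% = $153.40. Owner pays $903.40; OOP now $903.40.
Claim 2 ($651): deductible already satisfied, so owner's share is 20% × $651 = $130.20. Owner owes $130.20 (running OOP $1,033.60).
Claim 3 ($10,619): deductible already satisfied, so owner's share is 20% × $10,619 = $2,123.80. Owner pays $2,123.80; OOP now $3,157.40.
Claim 4 ($2,231): 20% coinsurance on $2,231 = $446.20. OOP would hit $3,603.60 > $3,300, so the cap limits the owner to $3,300 − $3,157.40 = $142.60.

$142.60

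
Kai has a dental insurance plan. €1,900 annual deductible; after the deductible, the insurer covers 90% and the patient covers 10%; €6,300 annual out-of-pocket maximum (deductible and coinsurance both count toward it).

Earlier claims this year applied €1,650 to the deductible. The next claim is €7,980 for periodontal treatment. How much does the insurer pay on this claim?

Remaining deductible: €1,900 − €1,650 = €250.
The remaining €7,730 (= €7,980 − €250) moves to coinsurance.
10% of €7,730 = €773 falls to the patient.
Patient responsibility before any cap: €250 + €773 = €1,023.
Cumulative spending €1,650 + €1,023 = €2,673 stays under the €6,300 maximum.
Insurer pays the balance: €7,980 − €1,023 = €6,957.

€6,957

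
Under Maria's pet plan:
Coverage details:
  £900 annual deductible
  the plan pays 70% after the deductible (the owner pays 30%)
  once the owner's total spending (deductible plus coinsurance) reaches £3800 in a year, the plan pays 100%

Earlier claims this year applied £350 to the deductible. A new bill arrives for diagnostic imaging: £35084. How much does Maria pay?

£3450

Deductible still to meet: £900 − £350 = £550.
After the £550 deductible portion, £35084 − £550 = £34534 is subject to coinsurance.
Coinsurance: £34534 × 30% = £10360.20.
That puts the owner's cost at £550 + £10360.20 = £10910.20 before any cap.
Year-to-date out-of-pocket would reach £350 + £10910.20 = £11260.20, above the £3800 maximum, so the owner pays only £3800 − £350 = £3450.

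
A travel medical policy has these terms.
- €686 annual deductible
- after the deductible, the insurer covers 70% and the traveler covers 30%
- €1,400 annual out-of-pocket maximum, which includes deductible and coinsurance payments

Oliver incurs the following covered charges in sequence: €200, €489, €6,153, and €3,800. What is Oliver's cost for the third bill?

€713.10

Claim 1 (€200): all of it applies to the deductible. Traveler pays €200; OOP now €200.
Claim 2 (€489): deductible takes €486, €3 remains; coinsurance €3 × 30% = €0.90. Traveler pays €486.90; OOP now €686.90.
Claim 3 (€6,153): deductible met; 30% of €6,153 = €1,845.90. That would push OOP to €2,532.80, over the €1,400 cap, so traveler pays €1,400 − €686.90 = €713.10.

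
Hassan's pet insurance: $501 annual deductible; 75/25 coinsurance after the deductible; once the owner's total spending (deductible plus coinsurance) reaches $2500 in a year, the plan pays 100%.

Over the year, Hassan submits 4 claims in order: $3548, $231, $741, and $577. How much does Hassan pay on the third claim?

$185.25

Claim 1 ($3548): deductible takes $501, $3047 remains; coinsurance $3047 × 25% = $761.75. Cost to owner: $1262.75. OOP to date $1262.75.
Claim 2 ($231): 25% coinsurance on $231 = $57.75. Owner pays $57.75; OOP now $1320.50.
Claim 3 ($741): 25% coinsurance on $741 = $185.25. Owner pays $185.25; OOP now $1505.75.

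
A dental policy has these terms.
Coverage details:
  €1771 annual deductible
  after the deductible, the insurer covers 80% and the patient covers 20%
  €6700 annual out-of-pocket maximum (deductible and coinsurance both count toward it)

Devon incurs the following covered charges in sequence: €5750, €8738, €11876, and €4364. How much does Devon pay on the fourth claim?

€10.40

Bill 1, €5750: deductible takes €1771, €3979 remains; patient's 20% is €795.80. Patient owes €2566.80 (running OOP €2566.80).
Bill 2, €8738: deductible already satisfied, so patient's share is 20% × €8738 = €1747.60. Cost to patient: €1747.60. OOP to date €4314.40.
Bill 3, €11876: 20% coinsurance on €11876 = €2375.20. Patient owes €2375.20 (running OOP €6689.60).
Bill 4, €4364: 20% coinsurance on €4364 = €872.80. Adding that to €6689.60 gives €7562.40, past the €6700 cap; patient pays only €6700 − €6689.60 = €10.40.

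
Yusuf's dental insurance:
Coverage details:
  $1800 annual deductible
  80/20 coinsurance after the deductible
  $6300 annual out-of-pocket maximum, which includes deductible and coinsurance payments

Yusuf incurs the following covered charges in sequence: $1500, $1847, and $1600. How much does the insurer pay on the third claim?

Claim 1 ($1500): entire amount goes to the deductible. Cost to patient: $1500. OOP to date $1500. Plan pays $1500 − $1500 = $0.
Claim 2 ($1847): $300 finishes the deductible; $1547 goes to coinsurance; patient's 20% is $309.40. Cost to patient: $609.40. OOP to date $2109.40. Plan pays $1847 − $609.40 = $1237.60.
Claim 3 ($1600): deductible already satisfied, so patient's share is 20% × $1600 = $320. Cost to patient: $320. OOP to date $2429.40. Insurer: $1600 − $320 = $1280.

$1280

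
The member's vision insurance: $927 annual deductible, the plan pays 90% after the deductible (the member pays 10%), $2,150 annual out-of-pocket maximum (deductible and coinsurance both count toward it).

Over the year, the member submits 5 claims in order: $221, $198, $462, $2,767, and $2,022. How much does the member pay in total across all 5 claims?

Bill 1, $221: fully absorbed by the deductible. Cost to member: $221. OOP to date $221.
Bill 2, $198: fully absorbed by the deductible. Member pays $198; OOP now $419.
Bill 3, $462: entire amount goes to the deductible. Member pays $462; OOP now $881.
Bill 4, $2,767: $46 finishes the deductible; $2,721 goes to coinsurance; 10% of $2,721 = $272.10. Member owes $318.10 (running OOP $1,199.10).
Bill 5, $2,022: deductible already satisfied, so member's share is 10% × $2,022 = $202.20. Cost to member: $202.20. OOP to date $1,401.30.
Summing the member's payments: $221 + $198 + $462 + $318.10 + $202.20 = $1,401.30.

$1,401.30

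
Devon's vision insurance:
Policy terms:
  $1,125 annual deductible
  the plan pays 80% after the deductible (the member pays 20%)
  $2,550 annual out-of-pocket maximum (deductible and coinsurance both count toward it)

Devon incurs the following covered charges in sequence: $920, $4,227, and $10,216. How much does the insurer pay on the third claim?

#1 ($920): all of it applies to the deductible. Cost to member: $920. OOP to date $920. Insurer: $920 − $920 = $0.
#2 ($4,227): deductible takes $205, $4,022 remains; coinsurance $4,022 × 20% = $804.40. Member owes $1,009.40 (running OOP $1,929.40). Insurer: $4,227 − $1,009.40 = $3,217.60.
#3 ($10,216): deductible met; 20% of $10,216 = $2,043.20. OOP would hit $3,972.60 > $2,550, so the cap limits the member to $2,550 − $1,929.40 = $620.60. Plan pays $10,216 − $620.60 = $9,595.40.

$9,595.40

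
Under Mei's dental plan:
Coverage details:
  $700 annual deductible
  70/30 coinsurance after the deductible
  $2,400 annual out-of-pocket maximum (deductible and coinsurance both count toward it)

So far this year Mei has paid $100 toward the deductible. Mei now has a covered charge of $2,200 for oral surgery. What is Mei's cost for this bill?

Deductible still to meet: $700 − $100 = $600.
That leaves $2,200 − $600 = $1,600 for coinsurance.
Coinsurance: $1,600 × 30% = $480.
So the patient owes $600 + $480 = $1,080 before any cap.
Year-to-date out-of-pocket becomes $100 + $1,080 = $1,180, still under the $2,400 maximum, so no cap applies.

$1,080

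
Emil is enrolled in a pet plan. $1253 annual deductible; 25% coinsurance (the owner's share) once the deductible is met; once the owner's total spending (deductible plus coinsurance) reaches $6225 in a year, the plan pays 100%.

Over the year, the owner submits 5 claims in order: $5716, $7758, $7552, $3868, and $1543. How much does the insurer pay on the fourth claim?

Claim 1 — $5716: deductible takes $1253, $4463 remains; coinsurance $4463 × 25% = $1115.75. Owner owes $2368.75 (running OOP $2368.75). Insurer: $5716 − $2368.75 = $3347.25.
Claim 2 — $7758: deductible already satisfied, so owner's share is 25% × $7758 = $1939.50. Cost to owner: $1939.50. OOP to date $4308.25. Plan pays $7758 − $1939.50 = $5818.50.
Claim 3 — $7552: deductible met; 25% of $7552 = $1888. Cost to owner: $1888. OOP to date $6196.25. Insurer: $7552 − $1888 = $5664.
Claim 4 — $3868: deductible met; 25% of $3868 = $967. Adding that to $6196.25 gives $7163.25, past the $6225 cap; owner pays only $6225 − $6196.25 = $28.75. Insurer: $3868 − $28.75 = $3839.25.

$3839.25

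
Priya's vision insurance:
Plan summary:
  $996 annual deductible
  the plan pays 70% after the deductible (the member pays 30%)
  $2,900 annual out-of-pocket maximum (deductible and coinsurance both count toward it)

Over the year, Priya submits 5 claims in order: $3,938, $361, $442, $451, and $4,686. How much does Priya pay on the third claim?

$132.60

Bill 1, $3,938: deductible takes $996, $2,942 remains; coinsurance $2,942 × 30% = $882.60. Cost to member: $1,878.60. OOP to date $1,878.60.
Bill 2, $361: 30% coinsurance on $361 = $108.30. Member owes $108.30 (running OOP $1,986.90).
Bill 3, $442: deductible already satisfied, so member's share is 30% × $442 = $132.60. Cost to member: $132.60. OOP to date $2,119.50.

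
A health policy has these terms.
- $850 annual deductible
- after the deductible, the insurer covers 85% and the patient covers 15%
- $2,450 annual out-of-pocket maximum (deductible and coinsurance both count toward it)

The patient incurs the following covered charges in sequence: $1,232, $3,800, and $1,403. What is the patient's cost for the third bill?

$210.45

Claim 1 — $1,232: deductible takes $850, $382 remains; 15% of $382 = $57.30. Patient pays $907.30; OOP now $907.30.
Claim 2 — $3,800: 15% coinsurance on $3,800 = $570. Cost to patient: $570. OOP to date $1,477.30.
Claim 3 — $1,403: 15% coinsurance on $1,403 = $210.45. Patient owes $210.45 (running OOP $1,687.75).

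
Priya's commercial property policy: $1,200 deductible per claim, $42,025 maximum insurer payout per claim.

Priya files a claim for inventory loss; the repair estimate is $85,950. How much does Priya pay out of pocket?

$43,925

Less the $1,200 deductible: $85,950 − $1,200 = $84,750.
$84,750 exceeds the $42,025 limit, so the insurer pays the limit: $42,025.
Business's share is the uncovered remainder: $85,950 − $42,025 = $43,925.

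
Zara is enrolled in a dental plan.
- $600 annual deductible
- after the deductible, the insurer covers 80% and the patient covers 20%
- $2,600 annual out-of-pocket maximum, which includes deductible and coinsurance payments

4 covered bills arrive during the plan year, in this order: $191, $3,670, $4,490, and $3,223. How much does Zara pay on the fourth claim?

Claim 1 ($191): all of it applies to the deductible. Patient owes $191 (running OOP $191).
Claim 2 ($3,670): deductible takes $409, $3,261 remains; patient's 20% is $652.20. Cost to patient: $1,061.20. OOP to date $1,252.20.
Claim 3 ($4,490): deductible already satisfied, so patient's share is 20% × $4,490 = $898. Cost to patient: $898. OOP to date $2,150.20.
Claim 4 ($3,223): deductible already satisfied, so patient's share is 20% × $3,223 = $644.60. OOP would hit $2,794.80 > $2,600, so the cap limits the patient to $2,600 − $2,150.20 = $449.80.

$449.80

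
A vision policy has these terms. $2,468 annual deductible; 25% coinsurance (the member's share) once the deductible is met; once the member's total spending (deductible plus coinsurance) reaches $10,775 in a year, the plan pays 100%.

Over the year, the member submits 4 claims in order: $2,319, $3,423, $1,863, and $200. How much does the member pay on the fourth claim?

Claim 1 — $2,319: entire amount goes to the deductible. Member owes $2,319 (running OOP $2,319).
Claim 2 — $3,423: $149 to deductible, leaving $3,274; member's 25% is $818.50. Member pays $967.50; OOP now $3,286.50.
Claim 3 — $1,863: deductible met; 25% of $1,863 = $465.75. Member owes $465.75 (running OOP $3,752.25).
Claim 4 — $200: deductible met; 25% of $200 = $50. Member owes $50 (running OOP $3,802.25).

$50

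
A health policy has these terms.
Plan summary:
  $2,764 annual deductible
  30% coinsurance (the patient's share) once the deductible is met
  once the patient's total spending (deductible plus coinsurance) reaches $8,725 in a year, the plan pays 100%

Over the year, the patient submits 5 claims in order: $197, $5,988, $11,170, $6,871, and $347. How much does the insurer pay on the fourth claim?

$5,287.30

#1 ($197): entire amount goes to the deductible. Patient owes $197 (running OOP $197). Plan pays $197 − $197 = $0.
#2 ($5,988): $2,567 finishes the deductible; $3,421 goes to coinsurance; 30% of $3,421 = $1,026.30. Cost to patient: $3,593.30. OOP to date $3,790.30. Plan pays $5,988 − $3,593.30 = $2,394.70.
#3 ($11,170): deductible met; 30% of $11,170 = $3,351. Patient owes $3,351 (running OOP $7,141.30). Plan pays $11,170 − $3,351 = $7,819.
#4 ($6,871): deductible already satisfied, so patient's share is 30% × $6,871 = $2,061.30. OOP would hit $9,202.60 > $8,725, so the cap limits the patient to $8,725 − $7,141.30 = $1,583.70. Plan pays $6,871 − $1,583.70 = $5,287.30.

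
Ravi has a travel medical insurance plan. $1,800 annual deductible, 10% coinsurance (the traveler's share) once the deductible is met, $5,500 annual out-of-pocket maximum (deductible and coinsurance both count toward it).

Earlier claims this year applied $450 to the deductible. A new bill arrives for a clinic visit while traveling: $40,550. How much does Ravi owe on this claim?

$5,050

$450 of the $1,800 deductible is already met, leaving $1,350.
After the $1,350 deductible portion, $40,550 − $1,350 = $39,200 is subject to coinsurance.
Traveler's 10% share of $39,200 is $3,920.
That puts the traveler's cost at $1,350 + $3,920 = $5,270 before any cap.
That would bring total out-of-pocket to $5,720, past the $5,500 cap. The traveler is capped at $5,500 − $450 = $5,050 on this claim.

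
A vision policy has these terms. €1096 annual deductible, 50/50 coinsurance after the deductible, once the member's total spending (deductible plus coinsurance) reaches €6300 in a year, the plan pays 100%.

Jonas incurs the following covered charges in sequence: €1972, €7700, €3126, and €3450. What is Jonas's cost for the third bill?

€916

Bill 1, €1972: €1096 finishes the deductible; €876 goes to coinsurance; coinsurance €876 × 50% = €438. Cost to member: €1534. OOP to date €1534.
Bill 2, €7700: deductible met; 50% of €7700 = €3850. Cost to member: €3850. OOP to date €5384.
Bill 3, €3126: deductible already satisfied, so member's share is 50% × €3126 = €1563. Adding that to €5384 gives €6947, past the €6300 cap; member pays only €6300 − €5384 = €916.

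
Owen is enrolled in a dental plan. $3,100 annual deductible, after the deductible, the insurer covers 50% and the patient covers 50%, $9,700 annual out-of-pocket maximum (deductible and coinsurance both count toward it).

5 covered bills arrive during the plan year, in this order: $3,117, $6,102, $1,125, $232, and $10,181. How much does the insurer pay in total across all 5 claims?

Claim 1 ($3,117): $3,100 to deductible, leaving $17; coinsurance $17 × 50% = $8.50. Cost to patient: $3,108.50. OOP to date $3,108.50. Plan pays $3,117 − $3,108.50 = $8.50.
Claim 2 ($6,102): deductible already satisfied, so patient's share is 50% × $6,102 = $3,051. Patient pays $3,051; OOP now $6,159.50. Plan pays $6,102 − $3,051 = $3,051.
Claim 3 ($1,125): deductible already satisfied, so patient's share is 50% × $1,125 = $562.50. Cost to patient: $562.50. OOP to date $6,722. Insurer: $1,125 − $562.50 = $562.50.
Claim 4 ($232): deductible already satisfied, so patient's share is 50% × $232 = $116. Patient pays $116; OOP now $6,838. Insurer: $232 − $116 = $116.
Claim 5 ($10,181): deductible met; 50% of $10,181 = $5,090.50. Adding that to $6,838 gives $11,928.50, past the $9,700 cap; patient pays only $9,700 − $6,838 = $2,862. Plan pays $10,181 − $2,862 = $7,319.
Insurer total: $8.50 + $3,051 + $562.50 + $116 + $7,319 = $11,057.

$11,057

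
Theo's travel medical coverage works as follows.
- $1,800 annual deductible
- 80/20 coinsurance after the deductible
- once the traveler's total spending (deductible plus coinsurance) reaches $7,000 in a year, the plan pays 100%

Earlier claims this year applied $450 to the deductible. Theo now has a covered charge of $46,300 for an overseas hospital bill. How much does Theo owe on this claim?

$6,550

$450 of the $1,800 deductible is already met, leaving $1,350.
That leaves $46,300 − $1,350 = $44,950 for coinsurance.
20% of $44,950 = $8,990 falls to the traveler.
Traveler responsibility before any cap: $1,350 + $8,990 = $10,340.
That would bring total out-of-pocket to $10,790, past the $7,000 cap. The traveler is capped at $7,000 − $450 = $6,550 on this claim.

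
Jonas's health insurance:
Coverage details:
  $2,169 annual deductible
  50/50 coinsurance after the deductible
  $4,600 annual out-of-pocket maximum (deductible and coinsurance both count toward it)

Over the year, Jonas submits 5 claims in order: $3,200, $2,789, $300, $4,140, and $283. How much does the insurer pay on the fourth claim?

Claim 1 ($3,200): $2,169 to deductible, leaving $1,031; coinsurance $1,031 × 50% = $515.50. Cost to patient: $2,684.50. OOP to date $2,684.50. Plan pays $3,200 − $2,684.50 = $515.50.
Claim 2 ($2,789): deductible already satisfied, so patient's share is 50% × $2,789 = $1,394.50. Patient owes $1,394.50 (running OOP $4,079). Plan pays $2,789 − $1,394.50 = $1,394.50.
Claim 3 ($300): 50% coinsurance on $300 = $150. Patient owes $150 (running OOP $4,229). Insurer: $300 − $150 = $150.
Claim 4 ($4,140): 50% coinsurance on $4,140 = $2,070. That would push OOP to $6,299, over the $4,600 cap, so patient pays $4,600 − $4,229 = $371. Insurer: $4,140 − $371 = $3,769.

$3,769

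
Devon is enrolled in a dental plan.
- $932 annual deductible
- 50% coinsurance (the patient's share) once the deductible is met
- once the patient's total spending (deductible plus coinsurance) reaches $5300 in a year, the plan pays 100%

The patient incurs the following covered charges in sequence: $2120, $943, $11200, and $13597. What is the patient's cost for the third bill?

#1 ($2120): $932 to deductible, leaving $1188; patient's 50% is $594. Cost to patient: $1526. OOP to date $1526.
#2 ($943): 50% coinsurance on $943 = $471.50. Patient pays $471.50; OOP now $1997.50.
#3 ($11200): 50% coinsurance on $11200 = $5600. Adding that to $1997.50 gives $7597.50, past the $5300 cap; patient pays only $5300 − $1997.50 = $3302.50.

$3302.50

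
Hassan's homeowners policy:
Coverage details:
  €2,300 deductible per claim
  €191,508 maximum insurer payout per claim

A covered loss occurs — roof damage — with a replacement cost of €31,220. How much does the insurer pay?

€28,920

After the deductible, €31,220 − €2,300 = €28,920 remains.
That's under the €191,508 cap, so the insurer reimburses the full €28,920.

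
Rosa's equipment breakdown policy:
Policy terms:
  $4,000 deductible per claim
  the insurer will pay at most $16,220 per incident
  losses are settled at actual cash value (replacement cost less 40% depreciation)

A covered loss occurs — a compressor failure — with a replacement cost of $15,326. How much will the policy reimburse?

Actual cash value after 40% depreciation: $15,326 × 60% = $9,195.60.
Less the $4,000 deductible: $9,195.60 − $4,000 = $5,195.60.
$5,195.60 ≤ $16,220, so the limit doesn't bind; insurer pays $5,195.60.

$5,195.60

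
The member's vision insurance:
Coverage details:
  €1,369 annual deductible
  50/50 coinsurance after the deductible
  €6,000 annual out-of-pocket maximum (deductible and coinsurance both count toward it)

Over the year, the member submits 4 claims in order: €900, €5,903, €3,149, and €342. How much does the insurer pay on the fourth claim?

Claim 1 — €900: all of it applies to the deductible. Member pays €900; OOP now €900. Plan pays €900 − €900 = €0.
Claim 2 — €5,903: €469 finishes the deductible; €5,434 goes to coinsurance; 50% of €5,434 = €2,717. Cost to member: €3,186. OOP to date €4,086. Insurer: €5,903 − €3,186 = €2,717.
Claim 3 — €3,149: 50% coinsurance on €3,149 = €1,574.50. Cost to member: €1,574.50. OOP to date €5,660.50. Plan pays €3,149 − €1,574.50 = €1,574.50.
Claim 4 — €342: 50% coinsurance on €342 = €171. Member owes €171 (running OOP €5,831.50). Insurer: €342 − €171 = €171.

€171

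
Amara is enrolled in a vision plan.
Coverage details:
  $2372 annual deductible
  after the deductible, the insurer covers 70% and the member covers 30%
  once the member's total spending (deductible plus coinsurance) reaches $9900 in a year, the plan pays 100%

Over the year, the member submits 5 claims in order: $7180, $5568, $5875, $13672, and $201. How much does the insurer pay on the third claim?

$4112.50

Bill 1, $7180: deductible takes $2372, $4808 remains; coinsurance $4808 × 30% = $1442.40. Member pays $3814.40; OOP now $3814.40. Plan pays $7180 − $3814.40 = $3365.60.
Bill 2, $5568: deductible already satisfied, so member's share is 30% × $5568 = $1670.40. Cost to member: $1670.40. OOP to date $5484.80. Insurer: $5568 − $1670.40 = $3897.60.
Bill 3, $5875: deductible already satisfied, so member's share is 30% × $5875 = $1762.50. Member owes $1762.50 (running OOP $7247.30). Insurer: $5875 − $1762.50 = $4112.50.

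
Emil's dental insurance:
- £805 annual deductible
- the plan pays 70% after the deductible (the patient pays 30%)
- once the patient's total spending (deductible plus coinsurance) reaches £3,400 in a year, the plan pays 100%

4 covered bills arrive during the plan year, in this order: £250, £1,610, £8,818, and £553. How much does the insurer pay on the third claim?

£6,539.50

#1 (£250): fully absorbed by the deductible. Cost to patient: £250. OOP to date £250. Plan pays £250 − £250 = £0.
#2 (£1,610): £555 to deductible, leaving £1,055; coinsurance £1,055 × 30% = £316.50. Cost to patient: £871.50. OOP to date £1,121.50. Insurer: £1,610 − £871.50 = £738.50.
#3 (£8,818): deductible met; 30% of £8,818 = £2,645.40. Adding that to £1,121.50 gives £3,766.90, past the £3,400 cap; patient pays only £3,400 − £1,121.50 = £2,278.50. Plan pays £8,818 − £2,278.50 = £6,539.50.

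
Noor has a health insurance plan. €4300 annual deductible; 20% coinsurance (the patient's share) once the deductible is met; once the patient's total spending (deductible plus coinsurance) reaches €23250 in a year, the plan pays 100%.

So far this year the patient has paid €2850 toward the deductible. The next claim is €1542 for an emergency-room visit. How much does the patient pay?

€2850 of the €4300 deductible is already met, leaving €1450.
The remaining €92 (= €1542 − €1450) moves to coinsurance.
Patient's 20% share of €92 is €18.40.
That puts the patient's cost at €1450 + €18.40 = €1468.40 before any cap.
Year-to-date out-of-pocket becomes €2850 + €1468.40 = €4318.40, still under the €23250 maximum, so no cap applies.

€1468.40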